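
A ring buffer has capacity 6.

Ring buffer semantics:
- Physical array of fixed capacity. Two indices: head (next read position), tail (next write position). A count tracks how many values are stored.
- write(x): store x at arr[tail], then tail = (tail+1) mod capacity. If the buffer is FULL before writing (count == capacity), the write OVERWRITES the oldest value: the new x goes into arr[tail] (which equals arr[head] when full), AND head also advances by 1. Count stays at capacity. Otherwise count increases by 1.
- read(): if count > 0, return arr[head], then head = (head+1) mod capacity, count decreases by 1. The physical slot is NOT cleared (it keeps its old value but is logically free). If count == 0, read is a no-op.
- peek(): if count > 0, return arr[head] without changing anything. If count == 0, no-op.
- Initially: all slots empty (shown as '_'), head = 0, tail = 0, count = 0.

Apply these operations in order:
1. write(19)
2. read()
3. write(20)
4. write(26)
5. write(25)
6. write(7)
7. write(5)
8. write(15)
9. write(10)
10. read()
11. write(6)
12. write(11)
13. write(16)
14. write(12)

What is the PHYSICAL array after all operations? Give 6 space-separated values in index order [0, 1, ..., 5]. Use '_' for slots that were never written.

Answer: 15 10 6 11 16 12

Derivation:
After op 1 (write(19)): arr=[19 _ _ _ _ _] head=0 tail=1 count=1
After op 2 (read()): arr=[19 _ _ _ _ _] head=1 tail=1 count=0
After op 3 (write(20)): arr=[19 20 _ _ _ _] head=1 tail=2 count=1
After op 4 (write(26)): arr=[19 20 26 _ _ _] head=1 tail=3 count=2
After op 5 (write(25)): arr=[19 20 26 25 _ _] head=1 tail=4 count=3
After op 6 (write(7)): arr=[19 20 26 25 7 _] head=1 tail=5 count=4
After op 7 (write(5)): arr=[19 20 26 25 7 5] head=1 tail=0 count=5
After op 8 (write(15)): arr=[15 20 26 25 7 5] head=1 tail=1 count=6
After op 9 (write(10)): arr=[15 10 26 25 7 5] head=2 tail=2 count=6
After op 10 (read()): arr=[15 10 26 25 7 5] head=3 tail=2 count=5
After op 11 (write(6)): arr=[15 10 6 25 7 5] head=3 tail=3 count=6
After op 12 (write(11)): arr=[15 10 6 11 7 5] head=4 tail=4 count=6
After op 13 (write(16)): arr=[15 10 6 11 16 5] head=5 tail=5 count=6
After op 14 (write(12)): arr=[15 10 6 11 16 12] head=0 tail=0 count=6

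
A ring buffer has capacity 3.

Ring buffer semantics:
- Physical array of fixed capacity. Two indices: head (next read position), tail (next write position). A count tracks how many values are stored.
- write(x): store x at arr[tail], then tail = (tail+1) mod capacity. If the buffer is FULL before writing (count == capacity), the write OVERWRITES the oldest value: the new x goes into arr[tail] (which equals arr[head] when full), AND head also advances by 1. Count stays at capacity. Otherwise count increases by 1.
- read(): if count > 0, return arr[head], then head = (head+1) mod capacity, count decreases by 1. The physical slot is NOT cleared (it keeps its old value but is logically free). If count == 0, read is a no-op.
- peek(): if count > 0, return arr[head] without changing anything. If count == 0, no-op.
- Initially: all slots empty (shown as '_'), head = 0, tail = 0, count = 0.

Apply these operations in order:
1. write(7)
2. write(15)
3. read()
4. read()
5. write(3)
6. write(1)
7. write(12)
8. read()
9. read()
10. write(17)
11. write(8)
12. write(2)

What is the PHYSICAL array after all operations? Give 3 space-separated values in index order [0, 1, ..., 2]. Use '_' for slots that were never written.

After op 1 (write(7)): arr=[7 _ _] head=0 tail=1 count=1
After op 2 (write(15)): arr=[7 15 _] head=0 tail=2 count=2
After op 3 (read()): arr=[7 15 _] head=1 tail=2 count=1
After op 4 (read()): arr=[7 15 _] head=2 tail=2 count=0
After op 5 (write(3)): arr=[7 15 3] head=2 tail=0 count=1
After op 6 (write(1)): arr=[1 15 3] head=2 tail=1 count=2
After op 7 (write(12)): arr=[1 12 3] head=2 tail=2 count=3
After op 8 (read()): arr=[1 12 3] head=0 tail=2 count=2
After op 9 (read()): arr=[1 12 3] head=1 tail=2 count=1
After op 10 (write(17)): arr=[1 12 17] head=1 tail=0 count=2
After op 11 (write(8)): arr=[8 12 17] head=1 tail=1 count=3
After op 12 (write(2)): arr=[8 2 17] head=2 tail=2 count=3

Answer: 8 2 17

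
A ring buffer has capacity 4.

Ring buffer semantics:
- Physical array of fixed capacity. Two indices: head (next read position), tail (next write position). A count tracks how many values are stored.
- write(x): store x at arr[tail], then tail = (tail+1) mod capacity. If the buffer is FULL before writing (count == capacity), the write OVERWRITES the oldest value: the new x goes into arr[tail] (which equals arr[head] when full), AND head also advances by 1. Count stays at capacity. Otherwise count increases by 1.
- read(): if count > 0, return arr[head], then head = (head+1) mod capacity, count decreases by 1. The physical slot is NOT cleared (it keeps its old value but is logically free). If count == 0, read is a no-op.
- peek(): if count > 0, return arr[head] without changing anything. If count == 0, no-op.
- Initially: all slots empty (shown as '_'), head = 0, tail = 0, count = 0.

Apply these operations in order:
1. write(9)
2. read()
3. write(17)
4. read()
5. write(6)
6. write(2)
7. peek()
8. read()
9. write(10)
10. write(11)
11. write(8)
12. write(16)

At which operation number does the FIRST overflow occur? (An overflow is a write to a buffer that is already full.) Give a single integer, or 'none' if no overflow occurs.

After op 1 (write(9)): arr=[9 _ _ _] head=0 tail=1 count=1
After op 2 (read()): arr=[9 _ _ _] head=1 tail=1 count=0
After op 3 (write(17)): arr=[9 17 _ _] head=1 tail=2 count=1
After op 4 (read()): arr=[9 17 _ _] head=2 tail=2 count=0
After op 5 (write(6)): arr=[9 17 6 _] head=2 tail=3 count=1
After op 6 (write(2)): arr=[9 17 6 2] head=2 tail=0 count=2
After op 7 (peek()): arr=[9 17 6 2] head=2 tail=0 count=2
After op 8 (read()): arr=[9 17 6 2] head=3 tail=0 count=1
After op 9 (write(10)): arr=[10 17 6 2] head=3 tail=1 count=2
After op 10 (write(11)): arr=[10 11 6 2] head=3 tail=2 count=3
After op 11 (write(8)): arr=[10 11 8 2] head=3 tail=3 count=4
After op 12 (write(16)): arr=[10 11 8 16] head=0 tail=0 count=4

Answer: 12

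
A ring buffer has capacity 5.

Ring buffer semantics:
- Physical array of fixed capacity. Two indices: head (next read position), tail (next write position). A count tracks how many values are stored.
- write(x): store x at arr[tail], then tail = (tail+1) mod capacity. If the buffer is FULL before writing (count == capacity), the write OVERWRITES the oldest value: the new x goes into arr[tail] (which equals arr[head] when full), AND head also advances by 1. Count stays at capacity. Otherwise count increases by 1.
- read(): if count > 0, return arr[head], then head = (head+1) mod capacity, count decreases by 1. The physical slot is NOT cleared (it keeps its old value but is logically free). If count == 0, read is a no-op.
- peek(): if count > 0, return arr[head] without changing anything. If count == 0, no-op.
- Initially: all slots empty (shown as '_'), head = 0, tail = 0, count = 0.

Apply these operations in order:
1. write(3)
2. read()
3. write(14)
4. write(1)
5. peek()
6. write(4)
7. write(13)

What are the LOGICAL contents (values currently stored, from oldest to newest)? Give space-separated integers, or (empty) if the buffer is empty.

Answer: 14 1 4 13

Derivation:
After op 1 (write(3)): arr=[3 _ _ _ _] head=0 tail=1 count=1
After op 2 (read()): arr=[3 _ _ _ _] head=1 tail=1 count=0
After op 3 (write(14)): arr=[3 14 _ _ _] head=1 tail=2 count=1
After op 4 (write(1)): arr=[3 14 1 _ _] head=1 tail=3 count=2
After op 5 (peek()): arr=[3 14 1 _ _] head=1 tail=3 count=2
After op 6 (write(4)): arr=[3 14 1 4 _] head=1 tail=4 count=3
After op 7 (write(13)): arr=[3 14 1 4 13] head=1 tail=0 count=4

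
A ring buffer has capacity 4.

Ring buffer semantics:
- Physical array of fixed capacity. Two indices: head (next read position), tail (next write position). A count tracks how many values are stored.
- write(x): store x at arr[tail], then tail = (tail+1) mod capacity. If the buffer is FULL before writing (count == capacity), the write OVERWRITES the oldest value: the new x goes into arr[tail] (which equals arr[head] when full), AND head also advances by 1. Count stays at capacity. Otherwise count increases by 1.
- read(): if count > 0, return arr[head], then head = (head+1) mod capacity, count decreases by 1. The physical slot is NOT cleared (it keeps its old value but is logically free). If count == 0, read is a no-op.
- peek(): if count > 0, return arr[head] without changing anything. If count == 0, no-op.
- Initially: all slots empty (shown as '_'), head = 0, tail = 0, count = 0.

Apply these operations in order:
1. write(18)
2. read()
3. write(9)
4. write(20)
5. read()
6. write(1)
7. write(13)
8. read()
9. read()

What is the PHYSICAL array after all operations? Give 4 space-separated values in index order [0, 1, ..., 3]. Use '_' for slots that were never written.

Answer: 13 9 20 1

Derivation:
After op 1 (write(18)): arr=[18 _ _ _] head=0 tail=1 count=1
After op 2 (read()): arr=[18 _ _ _] head=1 tail=1 count=0
After op 3 (write(9)): arr=[18 9 _ _] head=1 tail=2 count=1
After op 4 (write(20)): arr=[18 9 20 _] head=1 tail=3 count=2
After op 5 (read()): arr=[18 9 20 _] head=2 tail=3 count=1
After op 6 (write(1)): arr=[18 9 20 1] head=2 tail=0 count=2
After op 7 (write(13)): arr=[13 9 20 1] head=2 tail=1 count=3
After op 8 (read()): arr=[13 9 20 1] head=3 tail=1 count=2
After op 9 (read()): arr=[13 9 20 1] head=0 tail=1 count=1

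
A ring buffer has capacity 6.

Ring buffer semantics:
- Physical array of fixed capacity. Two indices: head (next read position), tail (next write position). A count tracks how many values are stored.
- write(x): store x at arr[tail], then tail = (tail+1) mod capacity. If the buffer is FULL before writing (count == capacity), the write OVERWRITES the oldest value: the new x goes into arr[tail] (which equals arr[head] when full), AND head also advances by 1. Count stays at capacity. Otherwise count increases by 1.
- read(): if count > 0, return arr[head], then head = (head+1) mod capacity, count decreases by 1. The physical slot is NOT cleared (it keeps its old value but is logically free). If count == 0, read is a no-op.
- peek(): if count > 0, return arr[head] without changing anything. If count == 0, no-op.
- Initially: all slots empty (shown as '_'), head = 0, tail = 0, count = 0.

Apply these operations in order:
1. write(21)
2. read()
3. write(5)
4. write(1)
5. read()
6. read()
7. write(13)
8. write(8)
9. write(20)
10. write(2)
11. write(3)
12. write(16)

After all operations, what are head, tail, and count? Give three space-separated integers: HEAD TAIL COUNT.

After op 1 (write(21)): arr=[21 _ _ _ _ _] head=0 tail=1 count=1
After op 2 (read()): arr=[21 _ _ _ _ _] head=1 tail=1 count=0
After op 3 (write(5)): arr=[21 5 _ _ _ _] head=1 tail=2 count=1
After op 4 (write(1)): arr=[21 5 1 _ _ _] head=1 tail=3 count=2
After op 5 (read()): arr=[21 5 1 _ _ _] head=2 tail=3 count=1
After op 6 (read()): arr=[21 5 1 _ _ _] head=3 tail=3 count=0
After op 7 (write(13)): arr=[21 5 1 13 _ _] head=3 tail=4 count=1
After op 8 (write(8)): arr=[21 5 1 13 8 _] head=3 tail=5 count=2
After op 9 (write(20)): arr=[21 5 1 13 8 20] head=3 tail=0 count=3
After op 10 (write(2)): arr=[2 5 1 13 8 20] head=3 tail=1 count=4
After op 11 (write(3)): arr=[2 3 1 13 8 20] head=3 tail=2 count=5
After op 12 (write(16)): arr=[2 3 16 13 8 20] head=3 tail=3 count=6

Answer: 3 3 6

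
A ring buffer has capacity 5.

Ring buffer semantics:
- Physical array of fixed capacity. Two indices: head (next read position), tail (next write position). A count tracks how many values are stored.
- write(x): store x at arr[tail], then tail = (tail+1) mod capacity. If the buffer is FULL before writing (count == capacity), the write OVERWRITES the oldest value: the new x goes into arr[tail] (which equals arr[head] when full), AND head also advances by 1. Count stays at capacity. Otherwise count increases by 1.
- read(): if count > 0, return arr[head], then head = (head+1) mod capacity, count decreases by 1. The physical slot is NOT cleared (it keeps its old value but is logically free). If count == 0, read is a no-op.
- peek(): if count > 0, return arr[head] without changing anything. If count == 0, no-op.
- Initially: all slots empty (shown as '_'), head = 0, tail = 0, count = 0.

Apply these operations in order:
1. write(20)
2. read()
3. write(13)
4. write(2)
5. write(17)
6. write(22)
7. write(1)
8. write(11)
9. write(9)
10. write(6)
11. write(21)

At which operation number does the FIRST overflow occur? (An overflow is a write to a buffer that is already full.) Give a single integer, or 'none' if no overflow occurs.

Answer: 8

Derivation:
After op 1 (write(20)): arr=[20 _ _ _ _] head=0 tail=1 count=1
After op 2 (read()): arr=[20 _ _ _ _] head=1 tail=1 count=0
After op 3 (write(13)): arr=[20 13 _ _ _] head=1 tail=2 count=1
After op 4 (write(2)): arr=[20 13 2 _ _] head=1 tail=3 count=2
After op 5 (write(17)): arr=[20 13 2 17 _] head=1 tail=4 count=3
After op 6 (write(22)): arr=[20 13 2 17 22] head=1 tail=0 count=4
After op 7 (write(1)): arr=[1 13 2 17 22] head=1 tail=1 count=5
After op 8 (write(11)): arr=[1 11 2 17 22] head=2 tail=2 count=5
After op 9 (write(9)): arr=[1 11 9 17 22] head=3 tail=3 count=5
After op 10 (write(6)): arr=[1 11 9 6 22] head=4 tail=4 count=5
After op 11 (write(21)): arr=[1 11 9 6 21] head=0 tail=0 count=5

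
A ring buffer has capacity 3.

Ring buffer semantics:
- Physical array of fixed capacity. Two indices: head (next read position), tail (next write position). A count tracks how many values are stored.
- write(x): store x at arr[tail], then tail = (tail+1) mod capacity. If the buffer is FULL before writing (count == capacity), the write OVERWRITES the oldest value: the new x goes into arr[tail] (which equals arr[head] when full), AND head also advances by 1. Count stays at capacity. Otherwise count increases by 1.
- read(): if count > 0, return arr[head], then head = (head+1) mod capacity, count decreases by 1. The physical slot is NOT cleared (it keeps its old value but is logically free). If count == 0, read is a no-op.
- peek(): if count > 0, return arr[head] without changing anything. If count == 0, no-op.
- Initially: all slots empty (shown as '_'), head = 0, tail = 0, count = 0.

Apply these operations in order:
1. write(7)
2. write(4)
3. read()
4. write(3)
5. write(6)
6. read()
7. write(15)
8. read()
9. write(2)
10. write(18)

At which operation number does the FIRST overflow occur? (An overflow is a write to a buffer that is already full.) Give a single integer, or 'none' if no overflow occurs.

Answer: 10

Derivation:
After op 1 (write(7)): arr=[7 _ _] head=0 tail=1 count=1
After op 2 (write(4)): arr=[7 4 _] head=0 tail=2 count=2
After op 3 (read()): arr=[7 4 _] head=1 tail=2 count=1
After op 4 (write(3)): arr=[7 4 3] head=1 tail=0 count=2
After op 5 (write(6)): arr=[6 4 3] head=1 tail=1 count=3
After op 6 (read()): arr=[6 4 3] head=2 tail=1 count=2
After op 7 (write(15)): arr=[6 15 3] head=2 tail=2 count=3
After op 8 (read()): arr=[6 15 3] head=0 tail=2 count=2
After op 9 (write(2)): arr=[6 15 2] head=0 tail=0 count=3
After op 10 (write(18)): arr=[18 15 2] head=1 tail=1 count=3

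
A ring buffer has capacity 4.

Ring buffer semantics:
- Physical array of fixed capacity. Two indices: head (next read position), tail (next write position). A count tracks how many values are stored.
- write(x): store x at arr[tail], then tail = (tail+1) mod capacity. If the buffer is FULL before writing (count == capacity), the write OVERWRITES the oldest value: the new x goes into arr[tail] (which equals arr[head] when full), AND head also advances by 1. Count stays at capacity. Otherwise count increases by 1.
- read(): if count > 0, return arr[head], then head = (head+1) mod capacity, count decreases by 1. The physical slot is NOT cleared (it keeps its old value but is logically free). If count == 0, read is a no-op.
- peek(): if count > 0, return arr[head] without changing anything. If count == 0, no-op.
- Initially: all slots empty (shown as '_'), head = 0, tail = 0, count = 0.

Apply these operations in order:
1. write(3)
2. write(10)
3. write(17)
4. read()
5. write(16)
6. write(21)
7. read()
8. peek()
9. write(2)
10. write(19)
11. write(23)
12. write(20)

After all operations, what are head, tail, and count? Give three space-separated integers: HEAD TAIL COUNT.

After op 1 (write(3)): arr=[3 _ _ _] head=0 tail=1 count=1
After op 2 (write(10)): arr=[3 10 _ _] head=0 tail=2 count=2
After op 3 (write(17)): arr=[3 10 17 _] head=0 tail=3 count=3
After op 4 (read()): arr=[3 10 17 _] head=1 tail=3 count=2
After op 5 (write(16)): arr=[3 10 17 16] head=1 tail=0 count=3
After op 6 (write(21)): arr=[21 10 17 16] head=1 tail=1 count=4
After op 7 (read()): arr=[21 10 17 16] head=2 tail=1 count=3
After op 8 (peek()): arr=[21 10 17 16] head=2 tail=1 count=3
After op 9 (write(2)): arr=[21 2 17 16] head=2 tail=2 count=4
After op 10 (write(19)): arr=[21 2 19 16] head=3 tail=3 count=4
After op 11 (write(23)): arr=[21 2 19 23] head=0 tail=0 count=4
After op 12 (write(20)): arr=[20 2 19 23] head=1 tail=1 count=4

Answer: 1 1 4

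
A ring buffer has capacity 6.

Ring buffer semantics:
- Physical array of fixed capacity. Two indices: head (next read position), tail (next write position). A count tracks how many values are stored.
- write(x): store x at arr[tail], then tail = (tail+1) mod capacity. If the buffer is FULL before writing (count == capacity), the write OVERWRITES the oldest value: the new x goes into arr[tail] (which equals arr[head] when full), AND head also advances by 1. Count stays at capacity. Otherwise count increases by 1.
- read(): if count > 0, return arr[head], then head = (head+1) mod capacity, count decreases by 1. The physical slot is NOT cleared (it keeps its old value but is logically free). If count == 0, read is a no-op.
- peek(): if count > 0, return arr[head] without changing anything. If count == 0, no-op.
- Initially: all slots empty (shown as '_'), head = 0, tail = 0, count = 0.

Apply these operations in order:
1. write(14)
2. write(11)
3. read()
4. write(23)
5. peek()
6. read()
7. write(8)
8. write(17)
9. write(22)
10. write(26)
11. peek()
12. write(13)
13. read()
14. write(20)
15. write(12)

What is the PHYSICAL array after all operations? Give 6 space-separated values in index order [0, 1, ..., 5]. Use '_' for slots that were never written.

Answer: 26 13 20 12 17 22

Derivation:
After op 1 (write(14)): arr=[14 _ _ _ _ _] head=0 tail=1 count=1
After op 2 (write(11)): arr=[14 11 _ _ _ _] head=0 tail=2 count=2
After op 3 (read()): arr=[14 11 _ _ _ _] head=1 tail=2 count=1
After op 4 (write(23)): arr=[14 11 23 _ _ _] head=1 tail=3 count=2
After op 5 (peek()): arr=[14 11 23 _ _ _] head=1 tail=3 count=2
After op 6 (read()): arr=[14 11 23 _ _ _] head=2 tail=3 count=1
After op 7 (write(8)): arr=[14 11 23 8 _ _] head=2 tail=4 count=2
After op 8 (write(17)): arr=[14 11 23 8 17 _] head=2 tail=5 count=3
After op 9 (write(22)): arr=[14 11 23 8 17 22] head=2 tail=0 count=4
After op 10 (write(26)): arr=[26 11 23 8 17 22] head=2 tail=1 count=5
After op 11 (peek()): arr=[26 11 23 8 17 22] head=2 tail=1 count=5
After op 12 (write(13)): arr=[26 13 23 8 17 22] head=2 tail=2 count=6
After op 13 (read()): arr=[26 13 23 8 17 22] head=3 tail=2 count=5
After op 14 (write(20)): arr=[26 13 20 8 17 22] head=3 tail=3 count=6
After op 15 (write(12)): arr=[26 13 20 12 17 22] head=4 tail=4 count=6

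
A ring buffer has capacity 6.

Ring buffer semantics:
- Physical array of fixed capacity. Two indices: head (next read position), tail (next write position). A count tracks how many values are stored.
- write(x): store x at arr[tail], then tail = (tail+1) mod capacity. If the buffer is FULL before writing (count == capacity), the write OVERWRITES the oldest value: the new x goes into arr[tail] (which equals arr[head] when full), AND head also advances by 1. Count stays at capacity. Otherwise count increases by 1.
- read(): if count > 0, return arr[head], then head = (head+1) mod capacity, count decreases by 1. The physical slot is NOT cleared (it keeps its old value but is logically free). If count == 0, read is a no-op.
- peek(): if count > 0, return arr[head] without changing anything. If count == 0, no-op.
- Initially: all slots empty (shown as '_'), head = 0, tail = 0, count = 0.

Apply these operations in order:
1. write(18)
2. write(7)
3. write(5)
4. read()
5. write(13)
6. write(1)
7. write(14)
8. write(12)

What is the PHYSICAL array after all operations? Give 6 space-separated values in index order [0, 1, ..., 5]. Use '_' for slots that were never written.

After op 1 (write(18)): arr=[18 _ _ _ _ _] head=0 tail=1 count=1
After op 2 (write(7)): arr=[18 7 _ _ _ _] head=0 tail=2 count=2
After op 3 (write(5)): arr=[18 7 5 _ _ _] head=0 tail=3 count=3
After op 4 (read()): arr=[18 7 5 _ _ _] head=1 tail=3 count=2
After op 5 (write(13)): arr=[18 7 5 13 _ _] head=1 tail=4 count=3
After op 6 (write(1)): arr=[18 7 5 13 1 _] head=1 tail=5 count=4
After op 7 (write(14)): arr=[18 7 5 13 1 14] head=1 tail=0 count=5
After op 8 (write(12)): arr=[12 7 5 13 1 14] head=1 tail=1 count=6

Answer: 12 7 5 13 1 14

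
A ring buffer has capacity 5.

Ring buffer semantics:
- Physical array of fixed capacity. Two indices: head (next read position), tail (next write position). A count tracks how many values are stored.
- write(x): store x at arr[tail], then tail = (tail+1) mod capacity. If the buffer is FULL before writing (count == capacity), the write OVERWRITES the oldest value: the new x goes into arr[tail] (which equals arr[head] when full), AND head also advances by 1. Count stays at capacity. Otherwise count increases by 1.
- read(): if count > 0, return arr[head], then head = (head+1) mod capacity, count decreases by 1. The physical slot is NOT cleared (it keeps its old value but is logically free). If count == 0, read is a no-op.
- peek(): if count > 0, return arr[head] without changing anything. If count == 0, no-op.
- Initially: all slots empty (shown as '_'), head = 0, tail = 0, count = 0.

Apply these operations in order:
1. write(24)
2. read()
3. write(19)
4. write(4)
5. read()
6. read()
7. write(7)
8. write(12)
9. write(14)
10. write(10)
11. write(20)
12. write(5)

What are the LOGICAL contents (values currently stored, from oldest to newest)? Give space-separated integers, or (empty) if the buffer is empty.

Answer: 12 14 10 20 5

Derivation:
After op 1 (write(24)): arr=[24 _ _ _ _] head=0 tail=1 count=1
After op 2 (read()): arr=[24 _ _ _ _] head=1 tail=1 count=0
After op 3 (write(19)): arr=[24 19 _ _ _] head=1 tail=2 count=1
After op 4 (write(4)): arr=[24 19 4 _ _] head=1 tail=3 count=2
After op 5 (read()): arr=[24 19 4 _ _] head=2 tail=3 count=1
After op 6 (read()): arr=[24 19 4 _ _] head=3 tail=3 count=0
After op 7 (write(7)): arr=[24 19 4 7 _] head=3 tail=4 count=1
After op 8 (write(12)): arr=[24 19 4 7 12] head=3 tail=0 count=2
After op 9 (write(14)): arr=[14 19 4 7 12] head=3 tail=1 count=3
After op 10 (write(10)): arr=[14 10 4 7 12] head=3 tail=2 count=4
After op 11 (write(20)): arr=[14 10 20 7 12] head=3 tail=3 count=5
After op 12 (write(5)): arr=[14 10 20 5 12] head=4 tail=4 count=5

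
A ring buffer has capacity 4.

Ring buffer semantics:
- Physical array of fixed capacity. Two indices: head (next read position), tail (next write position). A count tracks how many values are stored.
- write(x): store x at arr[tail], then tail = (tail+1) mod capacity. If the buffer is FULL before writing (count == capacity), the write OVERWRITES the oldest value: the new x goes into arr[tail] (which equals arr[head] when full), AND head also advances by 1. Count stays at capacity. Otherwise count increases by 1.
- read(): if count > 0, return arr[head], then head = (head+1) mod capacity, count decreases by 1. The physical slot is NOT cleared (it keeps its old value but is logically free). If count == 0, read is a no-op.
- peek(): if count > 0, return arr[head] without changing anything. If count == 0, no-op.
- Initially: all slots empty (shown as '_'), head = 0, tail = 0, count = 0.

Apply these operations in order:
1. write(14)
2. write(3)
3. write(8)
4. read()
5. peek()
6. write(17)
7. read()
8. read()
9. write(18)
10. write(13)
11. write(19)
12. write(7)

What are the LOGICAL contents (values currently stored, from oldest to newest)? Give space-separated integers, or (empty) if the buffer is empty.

After op 1 (write(14)): arr=[14 _ _ _] head=0 tail=1 count=1
After op 2 (write(3)): arr=[14 3 _ _] head=0 tail=2 count=2
After op 3 (write(8)): arr=[14 3 8 _] head=0 tail=3 count=3
After op 4 (read()): arr=[14 3 8 _] head=1 tail=3 count=2
After op 5 (peek()): arr=[14 3 8 _] head=1 tail=3 count=2
After op 6 (write(17)): arr=[14 3 8 17] head=1 tail=0 count=3
After op 7 (read()): arr=[14 3 8 17] head=2 tail=0 count=2
After op 8 (read()): arr=[14 3 8 17] head=3 tail=0 count=1
After op 9 (write(18)): arr=[18 3 8 17] head=3 tail=1 count=2
After op 10 (write(13)): arr=[18 13 8 17] head=3 tail=2 count=3
After op 11 (write(19)): arr=[18 13 19 17] head=3 tail=3 count=4
After op 12 (write(7)): arr=[18 13 19 7] head=0 tail=0 count=4

Answer: 18 13 19 7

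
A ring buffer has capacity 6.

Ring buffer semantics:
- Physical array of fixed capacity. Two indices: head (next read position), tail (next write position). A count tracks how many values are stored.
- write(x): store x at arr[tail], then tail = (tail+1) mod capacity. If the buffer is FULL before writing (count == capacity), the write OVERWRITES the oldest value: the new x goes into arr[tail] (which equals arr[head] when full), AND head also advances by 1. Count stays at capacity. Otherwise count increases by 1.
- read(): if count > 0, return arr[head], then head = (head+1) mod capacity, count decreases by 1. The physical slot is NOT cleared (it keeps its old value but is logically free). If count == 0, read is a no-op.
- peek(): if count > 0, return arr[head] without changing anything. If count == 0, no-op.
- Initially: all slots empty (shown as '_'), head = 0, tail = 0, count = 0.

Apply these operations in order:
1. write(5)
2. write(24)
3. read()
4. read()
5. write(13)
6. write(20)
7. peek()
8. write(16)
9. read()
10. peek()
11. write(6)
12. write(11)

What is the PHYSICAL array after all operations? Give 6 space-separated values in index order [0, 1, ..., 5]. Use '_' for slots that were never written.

Answer: 11 24 13 20 16 6

Derivation:
After op 1 (write(5)): arr=[5 _ _ _ _ _] head=0 tail=1 count=1
After op 2 (write(24)): arr=[5 24 _ _ _ _] head=0 tail=2 count=2
After op 3 (read()): arr=[5 24 _ _ _ _] head=1 tail=2 count=1
After op 4 (read()): arr=[5 24 _ _ _ _] head=2 tail=2 count=0
After op 5 (write(13)): arr=[5 24 13 _ _ _] head=2 tail=3 count=1
After op 6 (write(20)): arr=[5 24 13 20 _ _] head=2 tail=4 count=2
After op 7 (peek()): arr=[5 24 13 20 _ _] head=2 tail=4 count=2
After op 8 (write(16)): arr=[5 24 13 20 16 _] head=2 tail=5 count=3
After op 9 (read()): arr=[5 24 13 20 16 _] head=3 tail=5 count=2
After op 10 (peek()): arr=[5 24 13 20 16 _] head=3 tail=5 count=2
After op 11 (write(6)): arr=[5 24 13 20 16 6] head=3 tail=0 count=3
After op 12 (write(11)): arr=[11 24 13 20 16 6] head=3 tail=1 count=4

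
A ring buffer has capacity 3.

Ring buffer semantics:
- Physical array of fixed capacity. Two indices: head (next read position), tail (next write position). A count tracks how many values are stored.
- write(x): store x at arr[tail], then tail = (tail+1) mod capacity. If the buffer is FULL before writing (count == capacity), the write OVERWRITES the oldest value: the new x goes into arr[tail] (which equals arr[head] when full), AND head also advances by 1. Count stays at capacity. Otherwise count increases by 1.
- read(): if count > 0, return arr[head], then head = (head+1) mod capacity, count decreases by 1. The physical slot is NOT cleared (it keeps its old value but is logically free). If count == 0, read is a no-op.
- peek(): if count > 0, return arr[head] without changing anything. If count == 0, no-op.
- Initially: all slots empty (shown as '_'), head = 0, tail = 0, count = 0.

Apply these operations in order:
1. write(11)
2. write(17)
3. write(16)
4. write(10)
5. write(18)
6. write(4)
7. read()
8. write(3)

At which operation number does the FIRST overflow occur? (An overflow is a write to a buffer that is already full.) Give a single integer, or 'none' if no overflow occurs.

Answer: 4

Derivation:
After op 1 (write(11)): arr=[11 _ _] head=0 tail=1 count=1
After op 2 (write(17)): arr=[11 17 _] head=0 tail=2 count=2
After op 3 (write(16)): arr=[11 17 16] head=0 tail=0 count=3
After op 4 (write(10)): arr=[10 17 16] head=1 tail=1 count=3
After op 5 (write(18)): arr=[10 18 16] head=2 tail=2 count=3
After op 6 (write(4)): arr=[10 18 4] head=0 tail=0 count=3
After op 7 (read()): arr=[10 18 4] head=1 tail=0 count=2
After op 8 (write(3)): arr=[3 18 4] head=1 tail=1 count=3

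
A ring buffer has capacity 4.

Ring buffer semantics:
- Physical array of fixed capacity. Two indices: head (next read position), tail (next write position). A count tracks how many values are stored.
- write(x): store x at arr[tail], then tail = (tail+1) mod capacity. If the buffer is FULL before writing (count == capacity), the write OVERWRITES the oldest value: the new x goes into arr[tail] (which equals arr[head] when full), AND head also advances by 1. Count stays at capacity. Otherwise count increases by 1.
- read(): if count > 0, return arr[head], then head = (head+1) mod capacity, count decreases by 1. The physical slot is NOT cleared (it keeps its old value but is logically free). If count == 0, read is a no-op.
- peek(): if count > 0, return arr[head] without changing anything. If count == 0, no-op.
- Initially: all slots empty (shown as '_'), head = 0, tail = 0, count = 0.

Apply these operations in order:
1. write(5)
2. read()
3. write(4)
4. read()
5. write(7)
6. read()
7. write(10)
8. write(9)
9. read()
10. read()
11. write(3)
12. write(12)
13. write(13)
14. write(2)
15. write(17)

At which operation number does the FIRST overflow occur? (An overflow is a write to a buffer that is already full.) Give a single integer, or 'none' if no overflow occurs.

After op 1 (write(5)): arr=[5 _ _ _] head=0 tail=1 count=1
After op 2 (read()): arr=[5 _ _ _] head=1 tail=1 count=0
After op 3 (write(4)): arr=[5 4 _ _] head=1 tail=2 count=1
After op 4 (read()): arr=[5 4 _ _] head=2 tail=2 count=0
After op 5 (write(7)): arr=[5 4 7 _] head=2 tail=3 count=1
After op 6 (read()): arr=[5 4 7 _] head=3 tail=3 count=0
After op 7 (write(10)): arr=[5 4 7 10] head=3 tail=0 count=1
After op 8 (write(9)): arr=[9 4 7 10] head=3 tail=1 count=2
After op 9 (read()): arr=[9 4 7 10] head=0 tail=1 count=1
After op 10 (read()): arr=[9 4 7 10] head=1 tail=1 count=0
After op 11 (write(3)): arr=[9 3 7 10] head=1 tail=2 count=1
After op 12 (write(12)): arr=[9 3 12 10] head=1 tail=3 count=2
After op 13 (write(13)): arr=[9 3 12 13] head=1 tail=0 count=3
After op 14 (write(2)): arr=[2 3 12 13] head=1 tail=1 count=4
After op 15 (write(17)): arr=[2 17 12 13] head=2 tail=2 count=4

Answer: 15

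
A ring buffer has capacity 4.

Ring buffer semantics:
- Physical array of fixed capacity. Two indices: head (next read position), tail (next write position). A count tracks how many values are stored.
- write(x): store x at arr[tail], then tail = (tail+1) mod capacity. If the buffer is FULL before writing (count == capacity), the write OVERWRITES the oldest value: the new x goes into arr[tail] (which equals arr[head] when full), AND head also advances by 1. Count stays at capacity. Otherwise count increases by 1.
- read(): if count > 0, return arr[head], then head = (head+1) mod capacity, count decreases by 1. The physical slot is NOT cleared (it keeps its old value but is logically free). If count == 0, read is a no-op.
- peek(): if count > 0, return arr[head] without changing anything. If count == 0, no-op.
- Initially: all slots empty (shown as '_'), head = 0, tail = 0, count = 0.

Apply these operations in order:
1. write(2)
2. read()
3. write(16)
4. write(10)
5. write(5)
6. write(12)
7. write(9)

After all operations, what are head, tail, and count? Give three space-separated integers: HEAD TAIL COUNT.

Answer: 2 2 4

Derivation:
After op 1 (write(2)): arr=[2 _ _ _] head=0 tail=1 count=1
After op 2 (read()): arr=[2 _ _ _] head=1 tail=1 count=0
After op 3 (write(16)): arr=[2 16 _ _] head=1 tail=2 count=1
After op 4 (write(10)): arr=[2 16 10 _] head=1 tail=3 count=2
After op 5 (write(5)): arr=[2 16 10 5] head=1 tail=0 count=3
After op 6 (write(12)): arr=[12 16 10 5] head=1 tail=1 count=4
After op 7 (write(9)): arr=[12 9 10 5] head=2 tail=2 count=4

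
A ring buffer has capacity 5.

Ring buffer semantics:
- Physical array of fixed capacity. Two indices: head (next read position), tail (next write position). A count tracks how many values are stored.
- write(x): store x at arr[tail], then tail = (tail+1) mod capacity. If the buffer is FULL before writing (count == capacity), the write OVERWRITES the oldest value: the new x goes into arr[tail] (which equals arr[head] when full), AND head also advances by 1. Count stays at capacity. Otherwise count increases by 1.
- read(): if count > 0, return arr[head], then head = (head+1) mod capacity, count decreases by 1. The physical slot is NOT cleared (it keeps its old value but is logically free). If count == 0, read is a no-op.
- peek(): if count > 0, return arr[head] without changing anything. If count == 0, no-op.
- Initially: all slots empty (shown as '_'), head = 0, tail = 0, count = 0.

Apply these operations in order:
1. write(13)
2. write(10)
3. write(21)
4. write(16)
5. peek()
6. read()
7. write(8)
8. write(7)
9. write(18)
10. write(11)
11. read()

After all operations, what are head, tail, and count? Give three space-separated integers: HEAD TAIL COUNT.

After op 1 (write(13)): arr=[13 _ _ _ _] head=0 tail=1 count=1
After op 2 (write(10)): arr=[13 10 _ _ _] head=0 tail=2 count=2
After op 3 (write(21)): arr=[13 10 21 _ _] head=0 tail=3 count=3
After op 4 (write(16)): arr=[13 10 21 16 _] head=0 tail=4 count=4
After op 5 (peek()): arr=[13 10 21 16 _] head=0 tail=4 count=4
After op 6 (read()): arr=[13 10 21 16 _] head=1 tail=4 count=3
After op 7 (write(8)): arr=[13 10 21 16 8] head=1 tail=0 count=4
After op 8 (write(7)): arr=[7 10 21 16 8] head=1 tail=1 count=5
After op 9 (write(18)): arr=[7 18 21 16 8] head=2 tail=2 count=5
After op 10 (write(11)): arr=[7 18 11 16 8] head=3 tail=3 count=5
After op 11 (read()): arr=[7 18 11 16 8] head=4 tail=3 count=4

Answer: 4 3 4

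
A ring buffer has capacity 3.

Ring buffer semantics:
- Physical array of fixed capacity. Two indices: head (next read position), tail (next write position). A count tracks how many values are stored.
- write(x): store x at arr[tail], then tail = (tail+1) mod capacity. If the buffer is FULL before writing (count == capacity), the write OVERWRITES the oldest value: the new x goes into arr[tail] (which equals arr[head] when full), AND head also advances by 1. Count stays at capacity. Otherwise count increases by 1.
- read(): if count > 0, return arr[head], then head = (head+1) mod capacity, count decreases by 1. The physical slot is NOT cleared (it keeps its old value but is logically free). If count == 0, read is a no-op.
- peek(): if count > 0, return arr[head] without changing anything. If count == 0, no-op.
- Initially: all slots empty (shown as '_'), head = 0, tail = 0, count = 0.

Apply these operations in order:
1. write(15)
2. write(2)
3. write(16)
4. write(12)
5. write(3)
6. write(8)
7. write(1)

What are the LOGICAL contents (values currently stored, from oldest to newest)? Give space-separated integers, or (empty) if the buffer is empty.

Answer: 3 8 1

Derivation:
After op 1 (write(15)): arr=[15 _ _] head=0 tail=1 count=1
After op 2 (write(2)): arr=[15 2 _] head=0 tail=2 count=2
After op 3 (write(16)): arr=[15 2 16] head=0 tail=0 count=3
After op 4 (write(12)): arr=[12 2 16] head=1 tail=1 count=3
After op 5 (write(3)): arr=[12 3 16] head=2 tail=2 count=3
After op 6 (write(8)): arr=[12 3 8] head=0 tail=0 count=3
After op 7 (write(1)): arr=[1 3 8] head=1 tail=1 count=3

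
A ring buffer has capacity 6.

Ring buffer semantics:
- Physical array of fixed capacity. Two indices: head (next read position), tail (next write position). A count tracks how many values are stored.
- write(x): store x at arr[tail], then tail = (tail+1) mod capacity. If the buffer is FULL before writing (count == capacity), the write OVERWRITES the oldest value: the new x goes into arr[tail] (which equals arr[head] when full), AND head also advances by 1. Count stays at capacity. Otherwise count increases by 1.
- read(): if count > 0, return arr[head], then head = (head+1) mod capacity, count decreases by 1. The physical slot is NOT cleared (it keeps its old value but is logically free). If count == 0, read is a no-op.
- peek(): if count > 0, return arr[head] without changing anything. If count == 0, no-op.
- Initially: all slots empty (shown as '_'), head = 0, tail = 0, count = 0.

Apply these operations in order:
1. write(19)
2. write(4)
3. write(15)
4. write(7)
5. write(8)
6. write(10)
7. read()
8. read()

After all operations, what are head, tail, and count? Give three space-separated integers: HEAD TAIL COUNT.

After op 1 (write(19)): arr=[19 _ _ _ _ _] head=0 tail=1 count=1
After op 2 (write(4)): arr=[19 4 _ _ _ _] head=0 tail=2 count=2
After op 3 (write(15)): arr=[19 4 15 _ _ _] head=0 tail=3 count=3
After op 4 (write(7)): arr=[19 4 15 7 _ _] head=0 tail=4 count=4
After op 5 (write(8)): arr=[19 4 15 7 8 _] head=0 tail=5 count=5
After op 6 (write(10)): arr=[19 4 15 7 8 10] head=0 tail=0 count=6
After op 7 (read()): arr=[19 4 15 7 8 10] head=1 tail=0 count=5
After op 8 (read()): arr=[19 4 15 7 8 10] head=2 tail=0 count=4

Answer: 2 0 4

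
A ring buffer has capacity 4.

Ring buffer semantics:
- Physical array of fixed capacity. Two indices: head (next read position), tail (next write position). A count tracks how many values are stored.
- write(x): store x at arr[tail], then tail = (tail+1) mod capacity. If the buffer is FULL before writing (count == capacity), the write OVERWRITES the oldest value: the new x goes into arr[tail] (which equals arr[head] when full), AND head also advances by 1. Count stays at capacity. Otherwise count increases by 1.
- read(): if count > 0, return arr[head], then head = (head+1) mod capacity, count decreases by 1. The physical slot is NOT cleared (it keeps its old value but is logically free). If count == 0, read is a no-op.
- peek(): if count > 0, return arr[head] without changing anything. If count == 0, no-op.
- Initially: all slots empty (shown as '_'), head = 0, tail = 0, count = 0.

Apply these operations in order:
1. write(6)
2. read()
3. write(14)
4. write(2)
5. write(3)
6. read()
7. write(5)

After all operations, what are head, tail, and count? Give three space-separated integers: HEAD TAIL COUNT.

After op 1 (write(6)): arr=[6 _ _ _] head=0 tail=1 count=1
After op 2 (read()): arr=[6 _ _ _] head=1 tail=1 count=0
After op 3 (write(14)): arr=[6 14 _ _] head=1 tail=2 count=1
After op 4 (write(2)): arr=[6 14 2 _] head=1 tail=3 count=2
After op 5 (write(3)): arr=[6 14 2 3] head=1 tail=0 count=3
After op 6 (read()): arr=[6 14 2 3] head=2 tail=0 count=2
After op 7 (write(5)): arr=[5 14 2 3] head=2 tail=1 count=3

Answer: 2 1 3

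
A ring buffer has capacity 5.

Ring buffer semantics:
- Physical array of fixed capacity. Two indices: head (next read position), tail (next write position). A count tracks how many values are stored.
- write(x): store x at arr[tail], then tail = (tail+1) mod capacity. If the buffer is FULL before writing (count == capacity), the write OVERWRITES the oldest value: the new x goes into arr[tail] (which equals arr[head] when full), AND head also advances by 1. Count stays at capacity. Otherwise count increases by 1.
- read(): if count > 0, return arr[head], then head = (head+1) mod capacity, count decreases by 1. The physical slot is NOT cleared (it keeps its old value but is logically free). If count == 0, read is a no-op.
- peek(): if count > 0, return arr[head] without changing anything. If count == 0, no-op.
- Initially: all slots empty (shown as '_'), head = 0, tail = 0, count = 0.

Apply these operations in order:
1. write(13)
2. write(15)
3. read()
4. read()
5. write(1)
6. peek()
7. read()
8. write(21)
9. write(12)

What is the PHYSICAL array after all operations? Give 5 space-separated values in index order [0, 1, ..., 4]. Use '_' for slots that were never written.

After op 1 (write(13)): arr=[13 _ _ _ _] head=0 tail=1 count=1
After op 2 (write(15)): arr=[13 15 _ _ _] head=0 tail=2 count=2
After op 3 (read()): arr=[13 15 _ _ _] head=1 tail=2 count=1
After op 4 (read()): arr=[13 15 _ _ _] head=2 tail=2 count=0
After op 5 (write(1)): arr=[13 15 1 _ _] head=2 tail=3 count=1
After op 6 (peek()): arr=[13 15 1 _ _] head=2 tail=3 count=1
After op 7 (read()): arr=[13 15 1 _ _] head=3 tail=3 count=0
After op 8 (write(21)): arr=[13 15 1 21 _] head=3 tail=4 count=1
After op 9 (write(12)): arr=[13 15 1 21 12] head=3 tail=0 count=2

Answer: 13 15 1 21 12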